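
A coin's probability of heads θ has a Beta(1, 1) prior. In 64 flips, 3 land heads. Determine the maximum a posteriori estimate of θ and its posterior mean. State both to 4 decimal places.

Posterior: Beta(1+3, 1+61) = Beta(4, 62).
Mode = (4−1)/(4+62−2) = 3/64 = 0.0469.
With a flat prior the MAP equals the MLE, 3/64.
Mean = 4/(4+62) = 4/66 = 0.0606.
Mean > mode: the posterior has a right tail.

θ_MAP = 0.0469, E[θ|data] = 0.0606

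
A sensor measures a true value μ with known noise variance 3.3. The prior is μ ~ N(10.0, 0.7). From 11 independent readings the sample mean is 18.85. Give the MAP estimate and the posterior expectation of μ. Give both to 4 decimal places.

μ_MAP = 16.1950, E[μ|data] = 16.1950

Posterior for μ is Normal. Precision-weighted mean: (1/0.7·10.0 + 11/3.3·18.85) / (1/0.7 + 11/3.3) = 16.1950.
A Normal posterior is symmetric, so mode = mean.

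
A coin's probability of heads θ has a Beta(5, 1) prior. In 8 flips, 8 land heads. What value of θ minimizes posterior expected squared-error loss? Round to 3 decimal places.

Posterior: Beta(5+8, 1+0) = Beta(13, 1).
Since β = 1 ≤ 1 and α > 1, the Beta density is monotone increasing on [0,1]; the mode is at 1.
Mean = 13/(13+1) = 0.929.
Squared-error loss ⇒ the optimal estimator is the posterior mean.

0.929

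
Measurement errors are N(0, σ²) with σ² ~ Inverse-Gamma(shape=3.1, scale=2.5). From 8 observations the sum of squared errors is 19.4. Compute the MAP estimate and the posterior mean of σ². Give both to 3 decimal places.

Posterior: Inverse-Gamma(shape = 3.1+8/2 = 7.1, scale = 2.5+19.4/2 = 12.2).
Mode = β/(α+1) = 12.2/8.1 = 1.506.
Mean = β/(α−1) = 12.2/6.1 = 2.000.

σ²_MAP = 1.506, E[σ²|data] = 2.000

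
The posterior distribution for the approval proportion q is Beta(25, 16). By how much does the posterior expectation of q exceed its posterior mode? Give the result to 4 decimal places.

Mode = (25−1)/(25+16−2) = 24/39 = 0.6154.
Mean = 25/(25+16) = 25/41 = 0.6098.
Difference = 0.6098 − 0.6154 = -0.0056.

-0.0056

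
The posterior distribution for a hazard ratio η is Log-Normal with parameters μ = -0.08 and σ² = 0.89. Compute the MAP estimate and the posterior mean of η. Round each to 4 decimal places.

η_MAP = 0.3791, E[η|data] = 1.4405

Mode = exp(μ − σ²) = exp(-0.97) = 0.3791.
Mean = exp(μ + σ²/2) = exp(0.365) = 1.4405.
Mean > mode: the posterior has a right tail.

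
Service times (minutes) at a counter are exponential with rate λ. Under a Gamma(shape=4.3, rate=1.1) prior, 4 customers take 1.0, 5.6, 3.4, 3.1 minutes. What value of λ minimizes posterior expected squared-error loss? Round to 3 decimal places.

Σ times = 13.1. Posterior: Gamma(shape = 4.3+4 = 8.3, rate = 1.1+13.1 = 14.2).
Mode = (α−1)/β = 7.3/14.2 = 0.514.
Mean = α/β = 8.3/14.2 = 0.585.
Squared-error loss ⇒ the optimal estimator is the posterior mean.

0.585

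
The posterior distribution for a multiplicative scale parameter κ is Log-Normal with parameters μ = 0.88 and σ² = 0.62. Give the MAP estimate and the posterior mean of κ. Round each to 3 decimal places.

Mode = exp(μ − σ²) = exp(0.26) = 1.297.
Mean = exp(μ + σ²/2) = exp(1.190) = 3.287.

MAP: 1.297. Posterior mean: 3.287.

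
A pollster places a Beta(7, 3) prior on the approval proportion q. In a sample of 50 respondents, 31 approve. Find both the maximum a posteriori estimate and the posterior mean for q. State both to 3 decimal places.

Posterior: Beta(7+31, 3+19) = Beta(38, 22).
Mode = (38−1)/(38+22−2) = 37/58 = 0.638.
Mean = 38/(38+22) = 38/60 = 0.633.

q_MAP = 0.638, E[q|data] = 0.633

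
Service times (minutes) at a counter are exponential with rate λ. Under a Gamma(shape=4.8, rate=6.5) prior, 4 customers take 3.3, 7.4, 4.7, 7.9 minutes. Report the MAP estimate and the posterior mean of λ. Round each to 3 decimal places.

Σ times = 23.3. Posterior: Gamma(shape = 4.8+4 = 8.8, rate = 6.5+23.3 = 29.8).
Mode = (α−1)/β = 7.8/29.8 = 0.262.
Mean = α/β = 8.8/29.8 = 0.295.
Mean > mode: the posterior has a right tail.

MAP = 0.262, posterior mean = 0.295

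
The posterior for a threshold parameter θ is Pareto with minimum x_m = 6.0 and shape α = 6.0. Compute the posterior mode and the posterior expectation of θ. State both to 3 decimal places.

The Pareto density is strictly decreasing on [x_m, ∞), so the mode is x_m = 6.000.
Mean = α·x_m/(α−1) = 6.0·6.0/5.0 = 7.200.
The mean is pulled above the mode by the posterior's right skew.

posterior mode = 6.000, posterior expectation = 7.200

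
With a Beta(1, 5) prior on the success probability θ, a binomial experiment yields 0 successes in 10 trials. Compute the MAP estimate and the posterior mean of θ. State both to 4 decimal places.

θ_MAP = 0.0000, E[θ|data] = 0.0625

Posterior: Beta(1+0, 5+10) = Beta(1, 15).
Since α = 1 ≤ 1 and β > 1, the Beta density is monotone decreasing on [0,1]; the mode is at 0.
Mean = 1/(1+15) = 0.0625.
The posterior is right-skewed, so the mean exceeds the mode.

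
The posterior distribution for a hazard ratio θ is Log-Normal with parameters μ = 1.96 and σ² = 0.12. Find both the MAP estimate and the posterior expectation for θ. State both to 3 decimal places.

MAP estimate = 6.297, posterior expectation = 7.538

Mode = exp(μ − σ²) = exp(1.84) = 6.297.
Mean = exp(μ + σ²/2) = exp(2.020) = 7.538.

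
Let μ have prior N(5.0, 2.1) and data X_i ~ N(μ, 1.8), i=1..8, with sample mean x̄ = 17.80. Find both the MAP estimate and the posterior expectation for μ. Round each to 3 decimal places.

Posterior for μ is Normal. Precision-weighted mean: (1/2.1·5.0 + 8/1.8·17.80) / (1/2.1 + 8/1.8) = 16.561.
A Normal posterior is symmetric, so mode = mean.

MAP: 16.561. Posterior mean: 16.561.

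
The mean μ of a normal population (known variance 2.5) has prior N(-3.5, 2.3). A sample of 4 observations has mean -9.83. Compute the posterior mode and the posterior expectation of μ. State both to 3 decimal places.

MAP = -8.477, posterior mean = -8.477

Posterior for μ is Normal. Precision-weighted mean: (1/2.3·-3.5 + 4/2.5·-9.83) / (1/2.3 + 4/2.5) = -8.477.
A Normal posterior is symmetric, so mode = mean.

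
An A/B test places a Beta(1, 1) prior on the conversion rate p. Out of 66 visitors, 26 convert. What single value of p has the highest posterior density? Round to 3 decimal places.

Posterior: Beta(1+26, 1+40) = Beta(27, 41).
Mode = (27−1)/(27+41−2) = 26/66 = 0.394.
With a flat prior the MAP equals the MLE, 26/66.
Mean = 27/(27+41) = 27/68 = 0.397.
This is the posterior mode — the MAP estimate.

0.394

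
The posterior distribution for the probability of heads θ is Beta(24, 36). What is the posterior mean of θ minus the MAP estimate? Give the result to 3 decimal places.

0.003

Mode = (24−1)/(24+36−2) = 23/58 = 0.397.
Mean = 24/(24+36) = 24/60 = 0.400.
Difference = 0.400 − 0.397 = 0.003.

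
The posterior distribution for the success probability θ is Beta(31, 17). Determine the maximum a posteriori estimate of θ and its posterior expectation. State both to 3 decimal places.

MAP: 0.652. Posterior mean: 0.646.

Mode = (31−1)/(31+17−2) = 30/46 = 0.652.
Mean = 31/(31+17) = 31/48 = 0.646.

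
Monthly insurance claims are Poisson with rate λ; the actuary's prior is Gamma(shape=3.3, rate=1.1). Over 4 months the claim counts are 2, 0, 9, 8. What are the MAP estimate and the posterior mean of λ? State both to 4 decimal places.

MAP estimate = 4.1765, posterior mean = 4.3725

Σ counts = 19. Posterior: Gamma(shape = 3.3+19 = 22.3, rate = 1.1+4 = 5.1).
Mode = (α−1)/β = 21.3/5.1 = 4.1765.
Mean = α/β = 22.3/5.1 = 4.3725.
Right-skewed posterior ⇒ mode < mean.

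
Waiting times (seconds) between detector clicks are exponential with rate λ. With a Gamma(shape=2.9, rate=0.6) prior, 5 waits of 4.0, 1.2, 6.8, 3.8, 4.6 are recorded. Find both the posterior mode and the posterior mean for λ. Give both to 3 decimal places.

MAP = 0.329; posterior mean = 0.376

Σ times = 20.4. Posterior: Gamma(shape = 2.9+5 = 7.9, rate = 0.6+20.4 = 21.0).
Mode = (α−1)/β = 6.9/21.0 = 0.329.
Mean = α/β = 7.9/21.0 = 0.376.
The posterior is right-skewed, so the mean exceeds the mode.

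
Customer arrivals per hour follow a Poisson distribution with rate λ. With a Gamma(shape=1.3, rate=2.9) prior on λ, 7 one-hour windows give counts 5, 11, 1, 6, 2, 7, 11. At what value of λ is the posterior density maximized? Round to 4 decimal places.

4.3737

Σ counts = 43. Posterior: Gamma(shape = 1.3+43 = 44.3, rate = 2.9+7 = 9.9).
Mode = (α−1)/β = 43.3/9.9 = 4.3737.
Mean = α/β = 44.3/9.9 = 4.4747.
This is the posterior mode — the MAP estimate.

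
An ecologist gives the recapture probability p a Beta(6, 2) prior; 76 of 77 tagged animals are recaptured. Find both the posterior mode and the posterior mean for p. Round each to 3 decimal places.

Posterior: Beta(6+76, 2+1) = Beta(82, 3).
Mode = (82−1)/(82+3−2) = 81/83 = 0.976.
Mean = 82/(82+3) = 82/85 = 0.965.
Left-skewed posterior ⇒ mean < mode.

p_MAP = 0.976, E[p|data] = 0.965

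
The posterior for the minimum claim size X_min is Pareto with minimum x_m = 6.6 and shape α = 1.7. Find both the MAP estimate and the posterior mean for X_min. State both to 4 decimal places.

X_min_MAP = 6.6000, E[X_min|data] = 16.0286

The Pareto density is strictly decreasing on [x_m, ∞), so the mode is x_m = 6.6000.
Mean = α·x_m/(α−1) = 1.7·6.6/0.7 = 16.0286.
The posterior is right-skewed, so the mean exceeds the mode.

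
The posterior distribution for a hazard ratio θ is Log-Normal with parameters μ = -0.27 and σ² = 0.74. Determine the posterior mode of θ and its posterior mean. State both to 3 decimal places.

MAP = 0.364, posterior mean = 1.105

Mode = exp(μ − σ²) = exp(-1.01) = 0.364.
Mean = exp(μ + σ²/2) = exp(0.100) = 1.105.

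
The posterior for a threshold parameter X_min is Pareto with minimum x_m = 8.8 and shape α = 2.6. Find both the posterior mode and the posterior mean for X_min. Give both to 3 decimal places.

MAP = 8.800; posterior mean = 14.300

The Pareto density is strictly decreasing on [x_m, ∞), so the mode is x_m = 8.800.
Mean = α·x_m/(α−1) = 2.6·8.8/1.6 = 14.300.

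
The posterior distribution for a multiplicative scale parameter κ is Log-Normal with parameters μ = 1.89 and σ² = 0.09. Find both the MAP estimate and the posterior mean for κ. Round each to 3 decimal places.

Mode = exp(μ − σ²) = exp(1.80) = 6.050.
Mean = exp(μ + σ²/2) = exp(1.935) = 6.924.
The posterior is right-skewed, so the mean exceeds the mode.

MAP: 6.050. Posterior mean: 6.924.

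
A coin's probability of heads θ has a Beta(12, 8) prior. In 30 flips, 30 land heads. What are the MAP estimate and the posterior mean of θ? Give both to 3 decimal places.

Posterior: Beta(12+30, 8+0) = Beta(42, 8).
Mode = (42−1)/(42+8−2) = 41/48 = 0.854.
Mean = 42/(42+8) = 42/50 = 0.840.
Left-skewed posterior ⇒ mean < mode.

MAP: 0.854. Posterior mean: 0.840.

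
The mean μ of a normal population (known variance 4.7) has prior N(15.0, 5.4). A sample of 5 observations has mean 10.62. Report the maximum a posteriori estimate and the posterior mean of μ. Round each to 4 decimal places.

Posterior for μ is Normal. Precision-weighted mean: (1/5.4·15.0 + 5/4.7·10.62) / (1/5.4 + 5/4.7) = 11.2694.
A Normal posterior is symmetric, so mode = mean.

MAP = 11.2694; posterior mean = 11.2694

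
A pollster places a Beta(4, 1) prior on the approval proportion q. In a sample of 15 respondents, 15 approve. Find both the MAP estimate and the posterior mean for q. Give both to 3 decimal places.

MAP = 1.000, posterior mean = 0.950

Posterior: Beta(4+15, 1+0) = Beta(19, 1).
Since β = 1 ≤ 1 and α > 1, the Beta density is monotone increasing on [0,1]; the mode is at 1.
Mean = 19/(19+1) = 0.950.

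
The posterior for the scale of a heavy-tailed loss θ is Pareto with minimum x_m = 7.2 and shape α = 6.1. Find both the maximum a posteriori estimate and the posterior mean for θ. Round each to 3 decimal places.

MAP = 7.200; posterior mean = 8.612

The Pareto density is strictly decreasing on [x_m, ∞), so the mode is x_m = 7.200.
Mean = α·x_m/(α−1) = 6.1·7.2/5.1 = 8.612.
Right-skewed posterior ⇒ mode < mean.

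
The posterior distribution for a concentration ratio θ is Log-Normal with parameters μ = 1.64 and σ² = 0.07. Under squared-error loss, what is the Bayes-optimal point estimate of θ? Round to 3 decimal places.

Mode = exp(μ − σ²) = exp(1.57) = 4.807.
Mean = exp(μ + σ²/2) = exp(1.675) = 5.339.
Squared-error loss ⇒ the optimal estimator is the posterior mean.

5.339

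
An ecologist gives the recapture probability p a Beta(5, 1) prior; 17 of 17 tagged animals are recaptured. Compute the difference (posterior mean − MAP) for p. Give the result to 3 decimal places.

-0.043

Posterior: Beta(5+17, 1+0) = Beta(22, 1).
Since β = 1 ≤ 1 and α > 1, the Beta density is monotone increasing on [0,1]; the mode is at 1.
Mean = 22/(22+1) = 0.957.
Difference = 0.957 − 1.000 = -0.043.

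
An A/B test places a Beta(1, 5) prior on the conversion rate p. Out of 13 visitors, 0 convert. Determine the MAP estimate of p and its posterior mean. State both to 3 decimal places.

Posterior: Beta(1+0, 5+13) = Beta(1, 18).
Since α = 1 ≤ 1 and β > 1, the Beta density is monotone decreasing on [0,1]; the mode is at 0.
Mean = 1/(1+18) = 0.053.

p_MAP = 0.000, E[p|data] = 0.053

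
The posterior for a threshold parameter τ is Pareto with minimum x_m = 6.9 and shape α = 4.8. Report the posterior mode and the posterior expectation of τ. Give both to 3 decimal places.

The Pareto density is strictly decreasing on [x_m, ∞), so the mode is x_m = 6.900.
Mean = α·x_m/(α−1) = 4.8·6.9/3.8 = 8.716.

MAP = 6.900, posterior mean = 8.716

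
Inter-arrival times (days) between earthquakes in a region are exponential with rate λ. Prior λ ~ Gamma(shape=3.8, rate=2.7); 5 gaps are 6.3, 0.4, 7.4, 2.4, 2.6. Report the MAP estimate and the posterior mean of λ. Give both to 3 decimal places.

MAP: 0.358. Posterior mean: 0.404.

Σ times = 19.1. Posterior: Gamma(shape = 3.8+5 = 8.8, rate = 2.7+19.1 = 21.8).
Mode = (α−1)/β = 7.8/21.8 = 0.358.
Mean = α/β = 8.8/21.8 = 0.404.
Mean > mode: the posterior has a right tail.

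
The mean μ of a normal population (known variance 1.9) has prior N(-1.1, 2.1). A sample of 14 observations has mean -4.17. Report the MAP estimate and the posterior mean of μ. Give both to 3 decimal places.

MAP estimate = -3.984, posterior mean = -3.984

Posterior for μ is Normal. Precision-weighted mean: (1/2.1·-1.1 + 14/1.9·-4.17) / (1/2.1 + 14/1.9) = -3.984.
A Normal posterior is symmetric, so mode = mean.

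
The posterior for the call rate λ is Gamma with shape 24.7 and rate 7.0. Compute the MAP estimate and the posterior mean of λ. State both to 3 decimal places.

Mode = (α−1)/β = 23.7/7.0 = 3.386.
Mean = α/β = 24.7/7.0 = 3.529.

λ_MAP = 3.386, E[λ|data] = 3.529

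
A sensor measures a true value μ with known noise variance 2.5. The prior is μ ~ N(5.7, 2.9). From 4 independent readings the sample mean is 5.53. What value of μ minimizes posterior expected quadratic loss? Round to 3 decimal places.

Posterior for μ is Normal. Precision-weighted mean: (1/2.9·5.7 + 4/2.5·5.53) / (1/2.9 + 4/2.5) = 5.560.
A Normal posterior is symmetric, so mode = mean.
Quadratic loss ⇒ the optimal estimator is the posterior mean.

5.560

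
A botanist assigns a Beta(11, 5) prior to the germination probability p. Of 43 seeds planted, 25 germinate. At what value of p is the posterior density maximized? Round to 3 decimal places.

0.614

Posterior: Beta(11+25, 5+18) = Beta(36, 23).
Mode = (36−1)/(36+23−2) = 35/57 = 0.614.
Mean = 36/(36+23) = 36/59 = 0.610.
This is the posterior mode — the MAP estimate.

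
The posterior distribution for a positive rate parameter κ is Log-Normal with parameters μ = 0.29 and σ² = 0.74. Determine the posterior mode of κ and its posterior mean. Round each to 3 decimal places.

Mode = exp(μ − σ²) = exp(-0.45) = 0.638.
Mean = exp(μ + σ²/2) = exp(0.660) = 1.935.

MAP = 0.638; posterior mean = 1.935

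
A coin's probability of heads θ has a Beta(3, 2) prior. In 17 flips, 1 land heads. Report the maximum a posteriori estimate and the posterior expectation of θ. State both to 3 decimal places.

Posterior: Beta(3+1, 2+16) = Beta(4, 18).
Mode = (4−1)/(4+18−2) = 3/20 = 0.150.
Mean = 4/(4+18) = 4/22 = 0.182.
The mean is pulled above the mode by the posterior's right skew.

MAP = 0.150, posterior mean = 0.182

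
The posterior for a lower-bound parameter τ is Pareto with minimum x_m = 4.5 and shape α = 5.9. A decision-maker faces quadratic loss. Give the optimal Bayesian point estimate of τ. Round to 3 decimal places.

The Pareto density is strictly decreasing on [x_m, ∞), so the mode is x_m = 4.500.
Mean = α·x_m/(α−1) = 5.9·4.5/4.9 = 5.418.
Quadratic loss ⇒ the optimal estimator is the posterior mean.

5.418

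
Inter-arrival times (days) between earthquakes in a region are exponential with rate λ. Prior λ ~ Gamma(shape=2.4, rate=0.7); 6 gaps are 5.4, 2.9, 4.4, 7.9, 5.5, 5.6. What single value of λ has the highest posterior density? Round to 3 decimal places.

Σ times = 31.7. Posterior: Gamma(shape = 2.4+6 = 8.4, rate = 0.7+31.7 = 32.4).
Mode = (α−1)/β = 7.4/32.4 = 0.228.
Mean = α/β = 8.4/32.4 = 0.259.
This is the posterior mode — the MAP estimate.

0.228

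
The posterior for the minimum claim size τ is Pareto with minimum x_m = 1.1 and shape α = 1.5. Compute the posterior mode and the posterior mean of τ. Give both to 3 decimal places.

MAP = 1.100, posterior mean = 3.300

The Pareto density is strictly decreasing on [x_m, ∞), so the mode is x_m = 1.100.
Mean = α·x_m/(α−1) = 1.5·1.1/0.5 = 3.300.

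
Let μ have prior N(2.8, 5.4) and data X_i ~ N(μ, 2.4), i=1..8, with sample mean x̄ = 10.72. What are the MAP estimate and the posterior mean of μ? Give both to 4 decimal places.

μ_MAP = 10.3032, E[μ|data] = 10.3032

Posterior for μ is Normal. Precision-weighted mean: (1/5.4·2.8 + 8/2.4·10.72) / (1/5.4 + 8/2.4) = 10.3032.
A Normal posterior is symmetric, so mode = mean.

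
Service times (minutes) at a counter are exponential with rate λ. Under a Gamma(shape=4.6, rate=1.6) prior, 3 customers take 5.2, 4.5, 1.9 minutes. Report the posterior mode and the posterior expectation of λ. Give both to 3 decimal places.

Σ times = 11.6. Posterior: Gamma(shape = 4.6+3 = 7.6, rate = 1.6+11.6 = 13.2).
Mode = (α−1)/β = 6.6/13.2 = 0.500.
Mean = α/β = 7.6/13.2 = 0.576.

MAP = 0.500, posterior mean = 0.576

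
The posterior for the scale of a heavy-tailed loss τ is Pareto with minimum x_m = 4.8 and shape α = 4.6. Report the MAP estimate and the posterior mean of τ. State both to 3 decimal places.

The Pareto density is strictly decreasing on [x_m, ∞), so the mode is x_m = 4.800.
Mean = α·x_m/(α−1) = 4.6·4.8/3.6 = 6.133.
The posterior is right-skewed, so the mean exceeds the mode.

MAP estimate = 4.800, posterior mean = 6.133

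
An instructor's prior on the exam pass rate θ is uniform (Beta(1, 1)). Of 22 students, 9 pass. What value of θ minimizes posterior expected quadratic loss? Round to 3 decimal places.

Posterior: Beta(1+9, 1+13) = Beta(10, 14).
Mode = (10−1)/(10+14−2) = 9/22 = 0.409.
With a flat prior the MAP equals the MLE, 9/22.
Mean = 10/(10+14) = 10/24 = 0.417.
Quadratic loss ⇒ the optimal estimator is the posterior mean.

0.417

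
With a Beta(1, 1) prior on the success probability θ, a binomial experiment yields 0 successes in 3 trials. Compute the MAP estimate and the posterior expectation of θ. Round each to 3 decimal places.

Posterior: Beta(1+0, 1+3) = Beta(1, 4).
Since α = 1 ≤ 1 and β > 1, the Beta density is monotone decreasing on [0,1]; the mode is at 0.
Mean = 1/(1+4) = 0.200.
Mean > mode: the posterior has a right tail.

MAP estimate = 0.000, posterior expectation = 0.200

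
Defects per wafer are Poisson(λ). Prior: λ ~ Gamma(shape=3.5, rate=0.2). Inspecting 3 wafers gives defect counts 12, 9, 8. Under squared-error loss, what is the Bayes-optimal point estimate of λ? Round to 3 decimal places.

Σ counts = 29. Posterior: Gamma(shape = 3.5+29 = 32.5, rate = 0.2+3 = 3.2).
Mode = (α−1)/β = 31.5/3.2 = 9.844.
Mean = α/β = 32.5/3.2 = 10.156.
Squared-error loss ⇒ the optimal estimator is the posterior mean.

10.156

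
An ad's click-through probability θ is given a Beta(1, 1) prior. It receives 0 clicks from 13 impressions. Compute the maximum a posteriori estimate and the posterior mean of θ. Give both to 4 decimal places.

Posterior: Beta(1+0, 1+13) = Beta(1, 14).
Since α = 1 ≤ 1 and β > 1, the Beta density is monotone decreasing on [0,1]; the mode is at 0.
Mean = 1/(1+14) = 0.0667.

MAP: 0.0000. Posterior mean: 0.0667.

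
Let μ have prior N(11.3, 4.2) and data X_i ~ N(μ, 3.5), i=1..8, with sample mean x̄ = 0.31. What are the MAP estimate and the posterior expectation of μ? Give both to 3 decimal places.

MAP estimate = 1.347, posterior expectation = 1.347

Posterior for μ is Normal. Precision-weighted mean: (1/4.2·11.3 + 8/3.5·0.31) / (1/4.2 + 8/3.5) = 1.347.
A Normal posterior is symmetric, so mode = mean.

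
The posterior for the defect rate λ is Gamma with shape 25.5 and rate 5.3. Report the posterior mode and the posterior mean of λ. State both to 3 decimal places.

Mode = (α−1)/β = 24.5/5.3 = 4.623.
Mean = α/β = 25.5/5.3 = 4.811.
The posterior is right-skewed, so the mean exceeds the mode.

λ_MAP = 4.623, E[λ|data] = 4.811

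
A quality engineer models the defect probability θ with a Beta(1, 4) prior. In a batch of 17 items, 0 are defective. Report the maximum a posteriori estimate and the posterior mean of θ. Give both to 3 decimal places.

Posterior: Beta(1+0, 4+17) = Beta(1, 21).
Since α = 1 ≤ 1 and β > 1, the Beta density is monotone decreasing on [0,1]; the mode is at 0.
Mean = 1/(1+21) = 0.045.
Mean > mode: the posterior has a right tail.

maximum a posteriori estimate = 0.000, posterior mean = 0.045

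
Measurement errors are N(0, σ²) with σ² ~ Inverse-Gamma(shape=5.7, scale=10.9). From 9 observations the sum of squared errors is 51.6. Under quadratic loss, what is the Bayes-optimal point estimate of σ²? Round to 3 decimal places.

3.989

Posterior: Inverse-Gamma(shape = 5.7+9/2 = 10.2, scale = 10.9+51.6/2 = 36.7).
Mode = β/(α+1) = 36.7/11.2 = 3.277.
Mean = β/(α−1) = 36.7/9.2 = 3.989.
Quadratic loss ⇒ the optimal estimator is the posterior mean.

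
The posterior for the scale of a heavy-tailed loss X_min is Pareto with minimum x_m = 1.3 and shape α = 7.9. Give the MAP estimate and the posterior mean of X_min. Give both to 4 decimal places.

The Pareto density is strictly decreasing on [x_m, ∞), so the mode is x_m = 1.3000.
Mean = α·x_m/(α−1) = 7.9·1.3/6.9 = 1.4884.
Right-skewed posterior ⇒ mode < mean.

MAP = 1.3000; posterior mean = 1.4884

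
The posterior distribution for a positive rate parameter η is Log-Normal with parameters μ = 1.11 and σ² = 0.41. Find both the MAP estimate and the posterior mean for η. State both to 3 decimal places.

MAP = 2.014, posterior mean = 3.725

Mode = exp(μ − σ²) = exp(0.70) = 2.014.
Mean = exp(μ + σ²/2) = exp(1.315) = 3.725.
Right-skewed posterior ⇒ mode < mean.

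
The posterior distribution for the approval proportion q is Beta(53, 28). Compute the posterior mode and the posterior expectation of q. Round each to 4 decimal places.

MAP = 0.6582, posterior mean = 0.6543

Mode = (53−1)/(53+28−2) = 52/79 = 0.6582.
Mean = 53/(53+28) = 53/81 = 0.6543.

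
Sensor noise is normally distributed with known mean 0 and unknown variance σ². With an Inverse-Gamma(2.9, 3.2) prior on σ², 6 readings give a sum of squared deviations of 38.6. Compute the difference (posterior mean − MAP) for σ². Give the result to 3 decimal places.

1.331

Posterior: Inverse-Gamma(shape = 2.9+6/2 = 5.9, scale = 3.2+38.6/2 = 22.5).
Mode = β/(α+1) = 22.5/6.9 = 3.261.
Mean = β/(α−1) = 22.5/4.9 = 4.592.
Difference = 4.592 − 3.261 = 1.331.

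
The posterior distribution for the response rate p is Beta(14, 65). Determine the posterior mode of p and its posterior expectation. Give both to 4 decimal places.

MAP = 0.1688, posterior mean = 0.1772

Mode = (14−1)/(14+65−2) = 13/77 = 0.1688.
Mean = 14/(14+65) = 14/79 = 0.1772.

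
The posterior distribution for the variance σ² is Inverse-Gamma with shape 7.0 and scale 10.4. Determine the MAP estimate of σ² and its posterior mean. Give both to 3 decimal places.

MAP = 1.300; posterior mean = 1.733

Mode = β/(α+1) = 10.4/8.0 = 1.300.
Mean = β/(α−1) = 10.4/6.0 = 1.733.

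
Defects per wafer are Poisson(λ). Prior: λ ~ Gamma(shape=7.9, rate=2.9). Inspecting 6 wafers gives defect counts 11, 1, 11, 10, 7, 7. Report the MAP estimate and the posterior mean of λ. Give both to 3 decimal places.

Σ counts = 47. Posterior: Gamma(shape = 7.9+47 = 54.9, rate = 2.9+6 = 8.9).
Mode = (α−1)/β = 53.9/8.9 = 6.056.
Mean = α/β = 54.9/8.9 = 6.169.
Right-skewed posterior ⇒ mode < mean.

MAP = 6.056; posterior mean = 6.169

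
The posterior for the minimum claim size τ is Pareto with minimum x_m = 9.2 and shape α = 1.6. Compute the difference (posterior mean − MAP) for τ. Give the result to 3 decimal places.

15.333

The Pareto density is strictly decreasing on [x_m, ∞), so the mode is x_m = 9.200.
Mean = α·x_m/(α−1) = 1.6·9.2/0.6 = 24.533.
Difference = 24.533 − 9.200 = 15.333.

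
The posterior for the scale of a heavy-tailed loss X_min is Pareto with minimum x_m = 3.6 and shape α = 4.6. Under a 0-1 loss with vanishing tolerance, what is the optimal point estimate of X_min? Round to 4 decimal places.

The Pareto density is strictly decreasing on [x_m, ∞), so the mode is x_m = 3.6000.
Mean = α·x_m/(α−1) = 4.6·3.6/3.6 = 4.6000.
This is the posterior mode — the MAP estimate.

3.6000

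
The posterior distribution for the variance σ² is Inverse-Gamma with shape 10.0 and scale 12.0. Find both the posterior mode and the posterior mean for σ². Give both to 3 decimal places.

MAP: 1.091. Posterior mean: 1.333.

Mode = β/(α+1) = 12.0/11.0 = 1.091.
Mean = β/(α−1) = 12.0/9.0 = 1.333.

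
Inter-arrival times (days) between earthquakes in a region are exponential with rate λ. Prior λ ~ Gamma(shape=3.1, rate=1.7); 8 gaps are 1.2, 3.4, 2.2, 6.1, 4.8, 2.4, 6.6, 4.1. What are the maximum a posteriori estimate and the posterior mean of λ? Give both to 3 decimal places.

MAP: 0.311. Posterior mean: 0.342.

Σ times = 30.8. Posterior: Gamma(shape = 3.1+8 = 11.1, rate = 1.7+30.8 = 32.5).
Mode = (α−1)/β = 10.1/32.5 = 0.311.
Mean = α/β = 11.1/32.5 = 0.342.
The posterior is right-skewed, so the mean exceeds the mode.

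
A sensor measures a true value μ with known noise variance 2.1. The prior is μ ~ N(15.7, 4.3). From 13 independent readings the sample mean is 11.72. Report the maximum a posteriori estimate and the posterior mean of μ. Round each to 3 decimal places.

MAP = 11.864, posterior mean = 11.864

Posterior for μ is Normal. Precision-weighted mean: (1/4.3·15.7 + 13/2.1·11.72) / (1/4.3 + 13/2.1) = 11.864.
A Normal posterior is symmetric, so mode = mean.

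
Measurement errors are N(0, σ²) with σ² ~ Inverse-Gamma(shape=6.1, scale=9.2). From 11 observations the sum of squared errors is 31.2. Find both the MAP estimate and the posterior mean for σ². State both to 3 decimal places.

MAP: 1.968. Posterior mean: 2.340.

Posterior: Inverse-Gamma(shape = 6.1+11/2 = 11.6, scale = 9.2+31.2/2 = 24.8).
Mode = β/(α+1) = 24.8/12.6 = 1.968.
Mean = β/(α−1) = 24.8/10.6 = 2.340.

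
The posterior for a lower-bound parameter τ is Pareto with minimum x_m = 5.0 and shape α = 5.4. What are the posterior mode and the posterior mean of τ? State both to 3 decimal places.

The Pareto density is strictly decreasing on [x_m, ∞), so the mode is x_m = 5.000.
Mean = α·x_m/(α−1) = 5.4·5.0/4.4 = 6.136.
Mean > mode: the posterior has a right tail.

posterior mode = 5.000, posterior mean = 6.136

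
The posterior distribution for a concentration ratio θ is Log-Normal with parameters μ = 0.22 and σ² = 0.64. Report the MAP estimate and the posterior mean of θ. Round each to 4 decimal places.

Mode = exp(μ − σ²) = exp(-0.42) = 0.6570.
Mean = exp(μ + σ²/2) = exp(0.540) = 1.7160.

MAP = 0.6570, posterior mean = 1.7160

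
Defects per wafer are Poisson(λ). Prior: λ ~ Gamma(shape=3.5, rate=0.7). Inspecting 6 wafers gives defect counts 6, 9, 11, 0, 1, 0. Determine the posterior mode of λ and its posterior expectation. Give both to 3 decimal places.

MAP: 4.403. Posterior mean: 4.552.

Σ counts = 27. Posterior: Gamma(shape = 3.5+27 = 30.5, rate = 0.7+6 = 6.7).
Mode = (α−1)/β = 29.5/6.7 = 4.403.
Mean = α/β = 30.5/6.7 = 4.552.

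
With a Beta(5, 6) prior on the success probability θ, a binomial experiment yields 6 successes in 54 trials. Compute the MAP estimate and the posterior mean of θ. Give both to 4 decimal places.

θ_MAP = 0.1587, E[θ|data] = 0.1692

Posterior: Beta(5+6, 6+48) = Beta(11, 54).
Mode = (11−1)/(11+54−2) = 10/63 = 0.1587.
Mean = 11/(11+54) = 11/65 = 0.1692.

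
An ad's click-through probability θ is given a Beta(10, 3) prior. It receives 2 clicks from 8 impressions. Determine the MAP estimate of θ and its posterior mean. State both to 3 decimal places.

θ_MAP = 0.579, E[θ|data] = 0.571

Posterior: Beta(10+2, 3+6) = Beta(12, 9).
Mode = (12−1)/(12+9−2) = 11/19 = 0.579.
Mean = 12/(12+9) = 12/21 = 0.571.
The posterior is left-skewed, so the mode exceeds the mean.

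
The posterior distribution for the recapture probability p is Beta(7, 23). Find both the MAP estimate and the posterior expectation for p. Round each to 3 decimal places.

MAP estimate = 0.214, posterior expectation = 0.233

Mode = (7−1)/(7+23−2) = 6/28 = 0.214.
Mean = 7/(7+23) = 7/30 = 0.233.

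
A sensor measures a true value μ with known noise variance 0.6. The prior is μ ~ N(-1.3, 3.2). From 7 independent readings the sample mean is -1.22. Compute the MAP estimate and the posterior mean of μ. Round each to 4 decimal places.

Posterior for μ is Normal. Precision-weighted mean: (1/3.2·-1.3 + 7/0.6·-1.22) / (1/3.2 + 7/0.6) = -1.2221.
A Normal posterior is symmetric, so mode = mean.

μ_MAP = -1.2221, E[μ|data] = -1.2221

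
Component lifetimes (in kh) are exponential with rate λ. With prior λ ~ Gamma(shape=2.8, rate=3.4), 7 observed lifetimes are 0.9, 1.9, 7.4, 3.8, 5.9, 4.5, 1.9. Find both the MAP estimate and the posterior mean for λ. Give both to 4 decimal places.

Σ times = 26.3. Posterior: Gamma(shape = 2.8+7 = 9.8, rate = 3.4+26.3 = 29.7).
Mode = (α−1)/β = 8.8/29.7 = 0.2963.
Mean = α/β = 9.8/29.7 = 0.3300.
The mean is pulled above the mode by the posterior's right skew.

MAP estimate = 0.2963, posterior mean = 0.3300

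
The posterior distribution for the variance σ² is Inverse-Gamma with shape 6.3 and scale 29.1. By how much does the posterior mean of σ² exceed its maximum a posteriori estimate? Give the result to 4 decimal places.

Mode = β/(α+1) = 29.1/7.3 = 3.9863.
Mean = β/(α−1) = 29.1/5.3 = 5.4906.
Difference = 5.4906 − 3.9863 = 1.5043.
The mean is pulled above the mode by the posterior's right skew.

1.5043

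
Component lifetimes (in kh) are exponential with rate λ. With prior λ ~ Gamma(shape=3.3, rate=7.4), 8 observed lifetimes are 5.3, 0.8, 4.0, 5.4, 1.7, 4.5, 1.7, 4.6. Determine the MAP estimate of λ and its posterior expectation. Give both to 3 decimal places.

λ_MAP = 0.291, E[λ|data] = 0.319

Σ times = 28.0. Posterior: Gamma(shape = 3.3+8 = 11.3, rate = 7.4+28.0 = 35.4).
Mode = (α−1)/β = 10.3/35.4 = 0.291.
Mean = α/β = 11.3/35.4 = 0.319.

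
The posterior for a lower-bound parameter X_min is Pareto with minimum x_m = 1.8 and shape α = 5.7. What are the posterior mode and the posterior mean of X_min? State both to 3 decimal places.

The Pareto density is strictly decreasing on [x_m, ∞), so the mode is x_m = 1.800.
Mean = α·x_m/(α−1) = 5.7·1.8/4.7 = 2.183.

MAP = 1.800; posterior mean = 2.183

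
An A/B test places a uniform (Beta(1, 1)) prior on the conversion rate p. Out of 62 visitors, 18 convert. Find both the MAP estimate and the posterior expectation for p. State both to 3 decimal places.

Posterior: Beta(1+18, 1+44) = Beta(19, 45).
Mode = (19−1)/(19+45−2) = 18/62 = 0.290.
Mean = 19/(19+45) = 19/64 = 0.297.

p_MAP = 0.290, E[p|data] = 0.297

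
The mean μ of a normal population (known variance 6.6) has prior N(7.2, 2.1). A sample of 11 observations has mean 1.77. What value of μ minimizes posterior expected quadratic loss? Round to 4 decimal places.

Posterior for μ is Normal. Precision-weighted mean: (1/2.1·7.2 + 11/6.6·1.77) / (1/2.1 + 11/6.6) = 2.9767.
A Normal posterior is symmetric, so mode = mean.
Quadratic loss ⇒ the optimal estimator is the posterior mean.

2.9767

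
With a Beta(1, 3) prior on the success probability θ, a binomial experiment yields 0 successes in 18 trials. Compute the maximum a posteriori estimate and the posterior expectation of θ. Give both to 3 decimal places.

Posterior: Beta(1+0, 3+18) = Beta(1, 21).
Since α = 1 ≤ 1 and β > 1, the Beta density is monotone decreasing on [0,1]; the mode is at 0.
Mean = 1/(1+21) = 0.045.

MAP = 0.000, posterior mean = 0.045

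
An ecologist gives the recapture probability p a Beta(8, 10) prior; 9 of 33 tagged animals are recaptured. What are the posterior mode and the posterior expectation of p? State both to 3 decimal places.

MAP = 0.327, posterior mean = 0.333

Posterior: Beta(8+9, 10+24) = Beta(17, 34).
Mode = (17−1)/(17+34−2) = 16/49 = 0.327.
Mean = 17/(17+34) = 17/51 = 0.333.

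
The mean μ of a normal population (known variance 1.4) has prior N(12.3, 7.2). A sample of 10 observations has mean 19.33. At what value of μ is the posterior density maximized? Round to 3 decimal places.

19.196

Posterior for μ is Normal. Precision-weighted mean: (1/7.2·12.3 + 10/1.4·19.33) / (1/7.2 + 10/1.4) = 19.196.
A Normal posterior is symmetric, so mode = mean.
This is the posterior mode — the MAP estimate.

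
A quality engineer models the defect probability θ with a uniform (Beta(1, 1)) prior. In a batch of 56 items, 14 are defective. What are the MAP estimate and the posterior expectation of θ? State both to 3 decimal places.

MAP: 0.250. Posterior mean: 0.259.

Posterior: Beta(1+14, 1+42) = Beta(15, 43).
Mode = (15−1)/(15+43−2) = 14/56 = 0.250.
With a flat prior the MAP equals the MLE, 14/56.
Mean = 15/(15+43) = 15/58 = 0.259.
Mean > mode: the posterior has a right tail.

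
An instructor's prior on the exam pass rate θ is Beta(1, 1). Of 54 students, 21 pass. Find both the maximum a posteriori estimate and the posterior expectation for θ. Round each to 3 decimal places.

Posterior: Beta(1+21, 1+33) = Beta(22, 34).
Mode = (22−1)/(22+34−2) = 21/54 = 0.389.
With a flat prior the MAP equals the MLE, 21/54.
Mean = 22/(22+34) = 22/56 = 0.393.

MAP: 0.389. Posterior mean: 0.393.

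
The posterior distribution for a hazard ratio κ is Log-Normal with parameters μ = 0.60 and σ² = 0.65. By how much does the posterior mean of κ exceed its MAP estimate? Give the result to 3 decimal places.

Mode = exp(μ − σ²) = exp(-0.05) = 0.951.
Mean = exp(μ + σ²/2) = exp(0.925) = 2.522.
Difference = 2.522 − 0.951 = 1.571.

1.571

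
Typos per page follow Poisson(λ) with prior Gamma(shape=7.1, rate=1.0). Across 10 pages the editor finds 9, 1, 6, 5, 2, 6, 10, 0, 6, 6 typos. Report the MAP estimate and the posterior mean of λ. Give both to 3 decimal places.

MAP: 5.191. Posterior mean: 5.282.

Σ counts = 51. Posterior: Gamma(shape = 7.1+51 = 58.1, rate = 1.0+10 = 11.0).
Mode = (α−1)/β = 57.1/11.0 = 5.191.
Mean = α/β = 58.1/11.0 = 5.282.
Right-skewed posterior ⇒ mode < mean.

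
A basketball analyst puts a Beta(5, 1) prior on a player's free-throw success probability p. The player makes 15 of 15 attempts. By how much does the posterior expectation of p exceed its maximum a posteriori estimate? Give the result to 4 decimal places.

Posterior: Beta(5+15, 1+0) = Beta(20, 1).
Since β = 1 ≤ 1 and α > 1, the Beta density is monotone increasing on [0,1]; the mode is at 1.
Mean = 20/(20+1) = 0.9524.
Difference = 0.9524 − 1.0000 = -0.0476.

-0.0476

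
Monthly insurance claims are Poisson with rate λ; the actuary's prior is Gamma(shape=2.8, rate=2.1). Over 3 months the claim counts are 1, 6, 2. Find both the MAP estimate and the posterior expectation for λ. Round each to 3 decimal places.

Σ counts = 9. Posterior: Gamma(shape = 2.8+9 = 11.8, rate = 2.1+3 = 5.1).
Mode = (α−1)/β = 10.8/5.1 = 2.118.
Mean = α/β = 11.8/5.1 = 2.314.

MAP estimate = 2.118, posterior expectation = 2.314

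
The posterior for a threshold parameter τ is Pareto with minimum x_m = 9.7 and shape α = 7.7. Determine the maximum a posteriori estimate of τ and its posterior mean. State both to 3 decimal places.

The Pareto density is strictly decreasing on [x_m, ∞), so the mode is x_m = 9.700.
Mean = α·x_m/(α−1) = 7.7·9.7/6.7 = 11.148.
The posterior is right-skewed, so the mean exceeds the mode.

maximum a posteriori estimate = 9.700, posterior mean = 11.148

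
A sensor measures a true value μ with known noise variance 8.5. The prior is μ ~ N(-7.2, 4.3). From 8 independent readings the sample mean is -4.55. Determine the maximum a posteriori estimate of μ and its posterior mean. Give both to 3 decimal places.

μ_MAP = -5.075, E[μ|data] = -5.075

Posterior for μ is Normal. Precision-weighted mean: (1/4.3·-7.2 + 8/8.5·-4.55) / (1/4.3 + 8/8.5) = -5.075.
A Normal posterior is symmetric, so mode = mean.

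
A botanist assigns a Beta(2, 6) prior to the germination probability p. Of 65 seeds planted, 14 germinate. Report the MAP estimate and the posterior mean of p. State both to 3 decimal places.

MAP estimate = 0.211, posterior mean = 0.219

Posterior: Beta(2+14, 6+51) = Beta(16, 57).
Mode = (16−1)/(16+57−2) = 15/71 = 0.211.
Mean = 16/(16+57) = 16/73 = 0.219.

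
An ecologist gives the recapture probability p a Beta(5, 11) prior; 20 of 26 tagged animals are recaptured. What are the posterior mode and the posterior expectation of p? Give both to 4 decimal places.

Posterior: Beta(5+20, 11+6) = Beta(25, 17).
Mode = (25−1)/(25+17−2) = 24/40 = 0.6000.
Mean = 25/(25+17) = 25/42 = 0.5952.
The mean is pulled below the mode by the posterior's left skew.

MAP: 0.6000. Posterior mean: 0.5952.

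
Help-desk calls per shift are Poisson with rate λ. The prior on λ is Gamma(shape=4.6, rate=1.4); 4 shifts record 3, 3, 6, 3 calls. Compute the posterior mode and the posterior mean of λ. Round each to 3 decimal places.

λ_MAP = 3.444, E[λ|data] = 3.630

Σ counts = 15. Posterior: Gamma(shape = 4.6+15 = 19.6, rate = 1.4+4 = 5.4).
Mode = (α−1)/β = 18.6/5.4 = 3.444.
Mean = α/β = 19.6/5.4 = 3.630.
Mean > mode: the posterior has a right tail.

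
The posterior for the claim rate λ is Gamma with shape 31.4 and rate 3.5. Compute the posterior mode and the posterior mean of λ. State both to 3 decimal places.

Mode = (α−1)/β = 30.4/3.5 = 8.686.
Mean = α/β = 31.4/3.5 = 8.971.

MAP = 8.686; posterior mean = 8.971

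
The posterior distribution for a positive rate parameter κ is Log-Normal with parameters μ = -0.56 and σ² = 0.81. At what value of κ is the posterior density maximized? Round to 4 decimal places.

0.2541

Mode = exp(μ − σ²) = exp(-1.37) = 0.2541.
Mean = exp(μ + σ²/2) = exp(-0.155) = 0.8564.
This is the posterior mode — the MAP estimate.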